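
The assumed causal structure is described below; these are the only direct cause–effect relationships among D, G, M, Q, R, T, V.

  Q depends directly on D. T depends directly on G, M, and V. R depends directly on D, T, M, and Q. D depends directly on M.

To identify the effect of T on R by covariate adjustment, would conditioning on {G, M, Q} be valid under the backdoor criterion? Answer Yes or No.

Backdoor paths from T to R (paths whose first edge points into T):
  P1: T <- M -> D -> Q -> R
  P2: T <- M -> D -> R
  P3: T <- M -> R
Condition 1 (no descendant of T in the set): holds — descendants of T are {R}; none are in {G, M, Q}.
Condition 2 (every backdoor path blocked by {G, M, Q}):
  P1: blocked at fork node M ∈ conditioning set.
  P2: blocked at fork node M ∈ conditioning set.
  P3: blocked at fork node M ∈ conditioning set.
{G, M, Q} satisfies the backdoor criterion.

Yes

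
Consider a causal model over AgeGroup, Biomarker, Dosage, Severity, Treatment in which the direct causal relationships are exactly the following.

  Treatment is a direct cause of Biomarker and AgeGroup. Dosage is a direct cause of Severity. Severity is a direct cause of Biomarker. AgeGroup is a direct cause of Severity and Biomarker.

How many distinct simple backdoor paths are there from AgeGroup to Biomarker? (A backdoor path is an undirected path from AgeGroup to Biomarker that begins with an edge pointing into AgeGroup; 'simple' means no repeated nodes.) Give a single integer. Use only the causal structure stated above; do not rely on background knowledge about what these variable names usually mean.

1

A backdoor path from AgeGroup to Biomarker is any simple undirected path whose first edge points into AgeGroup (i.e. leaves AgeGroup via a parent).
Parents of AgeGroup: {Treatment}.
Enumerating:
  P1: AgeGroup <- Treatment -> Biomarker
That exhausts the simple backdoor paths. Count: 1.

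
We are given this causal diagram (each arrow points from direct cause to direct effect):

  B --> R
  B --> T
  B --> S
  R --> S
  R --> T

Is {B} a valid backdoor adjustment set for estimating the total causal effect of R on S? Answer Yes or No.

Yes

Backdoor paths from R to S (paths whose first edge points into R):
  P1: R <- B -> S
Condition 1 (no descendant of R in the set): holds — descendants of R are {S, T}; none are in {B}.
Condition 2 (every backdoor path blocked by {B}):
  P1: blocked at fork node B ∈ conditioning set.
{B} satisfies the backdoor criterion.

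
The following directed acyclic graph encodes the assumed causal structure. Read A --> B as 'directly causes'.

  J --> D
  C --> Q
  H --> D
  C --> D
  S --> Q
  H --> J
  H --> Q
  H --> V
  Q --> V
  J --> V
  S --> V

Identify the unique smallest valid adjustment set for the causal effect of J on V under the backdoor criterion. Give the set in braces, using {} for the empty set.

{H}

Variables eligible for adjustment (non-descendants of J, excluding J and V): {C, H, Q, S}.
Backdoor paths from J to V:
  P1: J <- H -> Q <- S -> V
  P2: J <- H -> Q -> V
  P3: J <- H -> V
  P4: J <- H -> D <- C -> Q <- S -> V
  P5: J <- H -> D <- C -> Q -> V
The empty set is not sufficient: P2 (J <- H -> Q -> V) has no collider blocking it and no conditioned non-collider, so it is open.
Try {H}:
  P1: blocked at fork node H ∈ conditioning set.
  P2: blocked at fork node H ∈ conditioning set.
  P3: blocked at fork node H ∈ conditioning set.
  P4: blocked at fork node H ∈ conditioning set.
  P5: blocked at fork node H ∈ conditioning set.
{H} contains no descendant of J and blocks every backdoor path.
No other singleton works — e.g. {C} leaves P2 open — so {H} is the unique smallest valid adjustment set.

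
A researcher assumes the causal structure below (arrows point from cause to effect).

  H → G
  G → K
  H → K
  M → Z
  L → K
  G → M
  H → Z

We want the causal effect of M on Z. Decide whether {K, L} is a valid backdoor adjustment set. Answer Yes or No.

Backdoor paths from M to Z (paths whose first edge points into M):
  P1: M <- G <- H -> Z
  P2: M <- G -> K <- H -> Z
Condition 1 (no descendant of M in the set): holds — descendants of M are {Z}; none are in {K, L}.
Condition 2 (every backdoor path blocked by {K, L}):
  P1: open — no interior node is in the conditioning set.
  P2: open — collider(s) K are conditioned on (or have a conditioned descendant) and no non-collider on the path is in the set.
{K, L} does not satisfy the backdoor criterion.

No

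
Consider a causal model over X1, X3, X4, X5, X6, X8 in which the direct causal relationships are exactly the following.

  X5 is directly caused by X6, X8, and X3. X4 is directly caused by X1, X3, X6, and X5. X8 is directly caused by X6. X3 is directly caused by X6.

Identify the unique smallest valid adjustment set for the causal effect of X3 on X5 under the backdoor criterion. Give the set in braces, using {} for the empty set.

{X6}

Variables eligible for adjustment (non-descendants of X3, excluding X3 and X5): {X1, X6, X8}.
Backdoor paths from X3 to X5:
  P1: X3 <- X6 -> X8 -> X5
  P2: X3 <- X6 -> X5
  P3: X3 <- X6 -> X4 <- X5
The empty set is not sufficient: P1 (X3 <- X6 -> X8 -> X5) has no collider blocking it and no conditioned non-collider, so it is open.
Try {X6}:
  P1: blocked at fork node X6 ∈ conditioning set.
  P2: blocked at fork node X6 ∈ conditioning set.
  P3: blocked at fork node X6 ∈ conditioning set.
{X6} contains no descendant of X3 and blocks every backdoor path.
No other singleton works — e.g. {X8} leaves P2 open — so {X6} is the unique smallest valid adjustment set.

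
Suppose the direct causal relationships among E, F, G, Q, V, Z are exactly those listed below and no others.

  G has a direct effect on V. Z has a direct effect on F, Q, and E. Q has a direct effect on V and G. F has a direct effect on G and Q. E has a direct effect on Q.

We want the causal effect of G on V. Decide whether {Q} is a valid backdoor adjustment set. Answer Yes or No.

Backdoor paths from G to V (paths whose first edge points into G):
  P1: G <- F <- Z -> E -> Q -> V
  P2: G <- F <- Z -> Q -> V
  P3: G <- F -> Q -> V
  P4: G <- Q -> V
Condition 1 (no descendant of G in the set): holds — descendants of G are {V}; none are in {Q}.
Condition 2 (every backdoor path blocked by {Q}):
  P1: blocked at chain node Q ∈ conditioning set.
  P2: blocked at chain node Q ∈ conditioning set.
  P3: blocked at chain node Q ∈ conditioning set.
  P4: blocked at fork node Q ∈ conditioning set.
{Q} satisfies the backdoor criterion.

Yes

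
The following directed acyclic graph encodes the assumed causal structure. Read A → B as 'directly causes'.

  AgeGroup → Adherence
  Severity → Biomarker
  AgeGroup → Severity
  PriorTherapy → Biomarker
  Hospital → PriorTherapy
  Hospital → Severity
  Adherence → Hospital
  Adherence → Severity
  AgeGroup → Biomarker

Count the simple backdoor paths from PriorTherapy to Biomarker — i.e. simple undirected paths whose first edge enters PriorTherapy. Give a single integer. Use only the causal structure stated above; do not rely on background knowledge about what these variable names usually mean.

A backdoor path from PriorTherapy to Biomarker is any simple undirected path whose first edge points into PriorTherapy (i.e. leaves PriorTherapy via a parent).
Parents of PriorTherapy: {Hospital}.
Enumerating:
  P1: PriorTherapy <- Hospital <- Adherence <- AgeGroup -> Severity -> Biomarker
  P2: PriorTherapy <- Hospital <- Adherence <- AgeGroup -> Biomarker
  P3: PriorTherapy <- Hospital <- Adherence -> Severity <- AgeGroup -> Biomarker
  P4: PriorTherapy <- Hospital <- Adherence -> Severity -> Biomarker
  P5: PriorTherapy <- Hospital -> Severity <- AgeGroup -> Biomarker
  P6: PriorTherapy <- Hospital -> Severity <- Adherence <- AgeGroup -> Biomarker
  P7: PriorTherapy <- Hospital -> Severity -> Biomarker
That exhausts the simple backdoor paths. Count: 7.

7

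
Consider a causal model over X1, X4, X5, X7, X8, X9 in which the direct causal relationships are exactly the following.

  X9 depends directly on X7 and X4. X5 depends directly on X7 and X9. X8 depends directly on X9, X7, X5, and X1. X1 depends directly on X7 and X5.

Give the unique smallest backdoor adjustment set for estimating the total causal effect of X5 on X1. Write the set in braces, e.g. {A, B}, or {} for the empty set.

{X7}

Variables eligible for adjustment (non-descendants of X5, excluding X5 and X1): {X4, X7, X9}.
Backdoor paths from X5 to X1:
  P1: X5 <- X7 -> X9 -> X8 <- X1
  P2: X5 <- X7 -> X1
  P3: X5 <- X7 -> X8 <- X1
  P4: X5 <- X9 <- X7 -> X1
  P5: X5 <- X9 <- X7 -> X8 <- X1
  P6: X5 <- X9 -> X8 <- X7 -> X1
  P7: X5 <- X9 -> X8 <- X1
The empty set is not sufficient: P2 (X5 <- X7 -> X1) has no collider blocking it and no conditioned non-collider, so it is open.
Try {X7}:
  P1: blocked at fork node X7 ∈ conditioning set.
  P2: blocked at fork node X7 ∈ conditioning set.
  P3: blocked at fork node X7 ∈ conditioning set.
  P4: blocked at fork node X7 ∈ conditioning set.
  P5: blocked at fork node X7 ∈ conditioning set.
  P6: blocked at collider X8 (neither it nor any descendant is in the conditioning set).
  P7: blocked at collider X8 (neither it nor any descendant is in the conditioning set).
{X7} contains no descendant of X5 and blocks every backdoor path.
No other singleton works — e.g. {X4} leaves P2 open — so {X7} is the unique smallest valid adjustment set.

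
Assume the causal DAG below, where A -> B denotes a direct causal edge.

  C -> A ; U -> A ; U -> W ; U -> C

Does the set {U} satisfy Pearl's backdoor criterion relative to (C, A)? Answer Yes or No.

Yes

Backdoor paths from C to A (paths whose first edge points into C):
  P1: C <- U -> A
Condition 1 (no descendant of C in the set): holds — descendants of C are {A}; none are in {U}.
Condition 2 (every backdoor path blocked by {U}):
  P1: blocked at fork node U ∈ conditioning set.
{U} satisfies the backdoor criterion.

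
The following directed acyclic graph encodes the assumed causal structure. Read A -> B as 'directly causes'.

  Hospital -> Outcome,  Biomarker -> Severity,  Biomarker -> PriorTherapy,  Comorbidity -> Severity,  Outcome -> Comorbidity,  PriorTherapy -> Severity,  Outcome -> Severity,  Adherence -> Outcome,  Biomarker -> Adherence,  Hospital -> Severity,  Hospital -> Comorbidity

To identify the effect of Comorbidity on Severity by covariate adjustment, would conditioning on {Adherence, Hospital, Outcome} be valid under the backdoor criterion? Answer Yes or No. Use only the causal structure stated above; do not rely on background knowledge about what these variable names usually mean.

Backdoor paths from Comorbidity to Severity (paths whose first edge points into Comorbidity):
  P1: Comorbidity <- Hospital -> Outcome <- Adherence <- Biomarker -> PriorTherapy -> Severity
  P2: Comorbidity <- Hospital -> Outcome <- Adherence <- Biomarker -> Severity
  P3: Comorbidity <- Hospital -> Outcome -> Severity
  P4: Comorbidity <- Hospital -> Severity
  P5: Comorbidity <- Outcome <- Hospital -> Severity
  P6: Comorbidity <- Outcome <- Adherence <- Biomarker -> PriorTherapy -> Severity
  P7: Comorbidity <- Outcome <- Adherence <- Biomarker -> Severity
  P8: Comorbidity <- Outcome -> Severity
Condition 1 (no descendant of Comorbidity in the set): holds — descendants of Comorbidity are {Severity}; none are in {Adherence, Hospital, Outcome}.
Condition 2 (every backdoor path blocked by {Adherence, Hospital, Outcome}):
  P1: blocked at fork node Hospital ∈ conditioning set.
  P2: blocked at fork node Hospital ∈ conditioning set.
  P3: blocked at fork node Hospital ∈ conditioning set.
  P4: blocked at fork node Hospital ∈ conditioning set.
  P5: blocked at chain node Outcome ∈ conditioning set.
  P6: blocked at chain node Outcome ∈ conditioning set.
  P7: blocked at chain node Outcome ∈ conditioning set.
  P8: blocked at fork node Outcome ∈ conditioning set.
{Adherence, Hospital, Outcome} satisfies the backdoor criterion.

Yes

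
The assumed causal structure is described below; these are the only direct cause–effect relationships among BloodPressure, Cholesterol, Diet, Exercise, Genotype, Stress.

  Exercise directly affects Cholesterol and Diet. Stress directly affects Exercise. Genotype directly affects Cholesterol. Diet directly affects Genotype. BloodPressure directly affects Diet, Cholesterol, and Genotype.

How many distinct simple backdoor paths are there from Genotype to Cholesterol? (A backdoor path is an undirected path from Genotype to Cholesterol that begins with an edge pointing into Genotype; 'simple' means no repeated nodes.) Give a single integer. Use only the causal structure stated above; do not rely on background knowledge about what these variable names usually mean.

A backdoor path from Genotype to Cholesterol is any simple undirected path whose first edge points into Genotype (i.e. leaves Genotype via a parent).
Parents of Genotype: {BloodPressure, Diet}.
Enumerating:
  P1: Genotype <- BloodPressure -> Diet <- Exercise -> Cholesterol
  P2: Genotype <- BloodPressure -> Cholesterol
  P3: Genotype <- Diet <- BloodPressure -> Cholesterol
  P4: Genotype <- Diet <- Exercise -> Cholesterol
That exhausts the simple backdoor paths. Count: 4.

4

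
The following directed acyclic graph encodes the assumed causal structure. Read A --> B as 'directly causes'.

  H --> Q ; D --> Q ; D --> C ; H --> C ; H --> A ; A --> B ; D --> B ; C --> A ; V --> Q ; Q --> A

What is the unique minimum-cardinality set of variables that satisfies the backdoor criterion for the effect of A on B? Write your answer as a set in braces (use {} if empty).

{D}

Variables eligible for adjustment (non-descendants of A, excluding A and B): {C, D, H, Q, V}.
Backdoor paths from A to B:
  P1: A <- H -> Q <- D -> B
  P2: A <- H -> C <- D -> B
  P3: A <- Q <- D -> B
  P4: A <- Q <- H -> C <- D -> B
  P5: A <- C <- D -> B
  P6: A <- C <- H -> Q <- D -> B
The empty set is not sufficient: P3 (A <- Q <- D -> B) has no collider blocking it and no conditioned non-collider, so it is open.
Try {D}:
  P1: blocked at collider Q (neither it nor any descendant is in the conditioning set).
  P2: blocked at collider C (neither it nor any descendant is in the conditioning set).
  P3: blocked at fork node D ∈ conditioning set.
  P4: blocked at collider C (neither it nor any descendant is in the conditioning set).
  P5: blocked at fork node D ∈ conditioning set.
  P6: blocked at collider Q (neither it nor any descendant is in the conditioning set).
{D} contains no descendant of A and blocks every backdoor path.
No other singleton works — e.g. {V} leaves P3 open — so {D} is the unique smallest valid adjustment set.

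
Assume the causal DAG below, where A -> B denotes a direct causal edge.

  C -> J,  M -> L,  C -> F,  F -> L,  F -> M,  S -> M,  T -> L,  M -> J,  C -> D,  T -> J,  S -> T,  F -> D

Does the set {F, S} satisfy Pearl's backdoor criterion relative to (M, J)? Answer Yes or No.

Backdoor paths from M to J (paths whose first edge points into M):
  P1: M <- S -> T -> J
  P2: M <- S -> T -> L <- F <- C -> J
  P3: M <- S -> T -> L <- F -> D <- C -> J
  P4: M <- F <- C -> J
  P5: M <- F -> L <- T -> J
  P6: M <- F -> D <- C -> J
Condition 1 (no descendant of M in the set): holds — descendants of M are {J, L}; none are in {F, S}.
Condition 2 (every backdoor path blocked by {F, S}):
  P1: blocked at fork node S ∈ conditioning set.
  P2: blocked at fork node S ∈ conditioning set.
  P3: blocked at fork node S ∈ conditioning set.
  P4: blocked at chain node F ∈ conditioning set.
  P5: blocked at fork node F ∈ conditioning set.
  P6: blocked at fork node F ∈ conditioning set.
{F, S} satisfies the backdoor criterion.

Yes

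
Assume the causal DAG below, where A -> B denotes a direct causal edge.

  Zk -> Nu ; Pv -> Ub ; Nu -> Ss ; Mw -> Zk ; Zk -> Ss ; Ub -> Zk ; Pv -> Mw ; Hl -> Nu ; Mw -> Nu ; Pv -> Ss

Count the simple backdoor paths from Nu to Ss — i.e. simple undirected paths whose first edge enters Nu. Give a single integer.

7

A backdoor path from Nu to Ss is any simple undirected path whose first edge points into Nu (i.e. leaves Nu via a parent).
Parents of Nu: {Hl, Mw, Zk}.
Enumerating:
  P1: Nu <- Mw <- Pv -> Ub -> Zk -> Ss
  P2: Nu <- Mw <- Pv -> Ss
  P3: Nu <- Mw -> Zk <- Ub <- Pv -> Ss
  P4: Nu <- Mw -> Zk -> Ss
  P5: Nu <- Zk <- Mw <- Pv -> Ss
  P6: Nu <- Zk <- Ub <- Pv -> Ss
  P7: Nu <- Zk -> Ss
That exhausts the simple backdoor paths. Count: 7.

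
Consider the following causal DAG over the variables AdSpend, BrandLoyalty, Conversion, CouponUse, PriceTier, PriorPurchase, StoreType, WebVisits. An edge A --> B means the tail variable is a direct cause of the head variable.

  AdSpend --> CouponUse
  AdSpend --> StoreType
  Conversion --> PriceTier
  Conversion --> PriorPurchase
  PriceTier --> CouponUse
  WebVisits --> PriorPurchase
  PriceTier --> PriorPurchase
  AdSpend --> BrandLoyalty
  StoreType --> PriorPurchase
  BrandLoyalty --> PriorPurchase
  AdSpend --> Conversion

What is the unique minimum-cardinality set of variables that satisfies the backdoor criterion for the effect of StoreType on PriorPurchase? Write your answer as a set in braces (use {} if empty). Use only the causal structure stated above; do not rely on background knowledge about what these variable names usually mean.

{AdSpend}

Variables eligible for adjustment (non-descendants of StoreType, excluding StoreType and PriorPurchase): {AdSpend, BrandLoyalty, Conversion, CouponUse, PriceTier, WebVisits}.
Backdoor paths from StoreType to PriorPurchase:
  P1: StoreType <- AdSpend -> Conversion -> PriceTier -> PriorPurchase
  P2: StoreType <- AdSpend -> Conversion -> PriorPurchase
  P3: StoreType <- AdSpend -> BrandLoyalty -> PriorPurchase
  P4: StoreType <- AdSpend -> CouponUse <- PriceTier <- Conversion -> PriorPurchase
  P5: StoreType <- AdSpend -> CouponUse <- PriceTier -> PriorPurchase
The empty set is not sufficient: P1 (StoreType <- AdSpend -> Conversion -> PriceTier -> PriorPurchase) has no collider blocking it and no conditioned non-collider, so it is open.
Try {AdSpend}:
  P1: blocked at fork node AdSpend ∈ conditioning set.
  P2: blocked at fork node AdSpend ∈ conditioning set.
  P3: blocked at fork node AdSpend ∈ conditioning set.
  P4: blocked at fork node AdSpend ∈ conditioning set.
  P5: blocked at fork node AdSpend ∈ conditioning set.
{AdSpend} contains no descendant of StoreType and blocks every backdoor path.
No other singleton works — e.g. {WebVisits} leaves P1 open — so {AdSpend} is the unique smallest valid adjustment set.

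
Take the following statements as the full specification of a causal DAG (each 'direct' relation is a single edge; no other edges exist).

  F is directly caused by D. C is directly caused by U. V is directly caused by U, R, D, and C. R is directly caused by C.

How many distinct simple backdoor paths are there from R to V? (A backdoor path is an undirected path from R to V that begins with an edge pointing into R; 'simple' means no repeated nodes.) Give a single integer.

A backdoor path from R to V is any simple undirected path whose first edge points into R (i.e. leaves R via a parent).
Parents of R: {C}.
Enumerating:
  P1: R <- C <- U -> V
  P2: R <- C -> V
That exhausts the simple backdoor paths. Count: 2.

2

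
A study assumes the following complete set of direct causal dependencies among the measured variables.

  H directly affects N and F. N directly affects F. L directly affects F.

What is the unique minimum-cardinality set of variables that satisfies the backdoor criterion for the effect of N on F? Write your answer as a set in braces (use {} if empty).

Variables eligible for adjustment (non-descendants of N, excluding N and F): {H, L}.
Backdoor paths from N to F:
  P1: N <- H -> F
The empty set is not sufficient: P1 (N <- H -> F) has no collider blocking it and no conditioned non-collider, so it is open.
Try {H}:
  P1: blocked at fork node H ∈ conditioning set.
{H} contains no descendant of N and blocks every backdoor path.
No other singleton works — e.g. {L} leaves P1 open — so {H} is the unique smallest valid adjustment set.

{H}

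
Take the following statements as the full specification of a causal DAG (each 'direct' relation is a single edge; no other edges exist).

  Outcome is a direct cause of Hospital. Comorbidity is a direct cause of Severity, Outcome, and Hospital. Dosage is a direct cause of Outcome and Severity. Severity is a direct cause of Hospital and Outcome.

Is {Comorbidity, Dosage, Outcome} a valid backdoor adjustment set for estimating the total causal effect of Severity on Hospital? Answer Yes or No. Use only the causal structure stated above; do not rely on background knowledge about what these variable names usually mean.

No

Backdoor paths from Severity to Hospital (paths whose first edge points into Severity):
  P1: Severity <- Dosage -> Outcome <- Comorbidity -> Hospital
  P2: Severity <- Dosage -> Outcome -> Hospital
  P3: Severity <- Comorbidity -> Outcome -> Hospital
  P4: Severity <- Comorbidity -> Hospital
Condition 1 (no descendant of Severity in the set): FAILS — Outcome is a descendant of Severity.
Condition 2 (every backdoor path blocked by {Comorbidity, Dosage, Outcome}):
  P1: blocked at fork node Dosage ∈ conditioning set.
  P2: blocked at fork node Dosage ∈ conditioning set.
  P3: blocked at fork node Comorbidity ∈ conditioning set.
  P4: blocked at fork node Comorbidity ∈ conditioning set.
{Comorbidity, Dosage, Outcome} does not satisfy the backdoor criterion.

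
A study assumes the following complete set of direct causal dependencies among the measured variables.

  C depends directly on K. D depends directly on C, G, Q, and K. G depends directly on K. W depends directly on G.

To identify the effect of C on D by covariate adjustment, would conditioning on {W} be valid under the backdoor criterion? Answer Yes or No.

Backdoor paths from C to D (paths whose first edge points into C):
  P1: C <- K -> G -> D
  P2: C <- K -> D
Condition 1 (no descendant of C in the set): holds — descendants of C are {D}; none are in {W}.
Condition 2 (every backdoor path blocked by {W}):
  P1: open — no interior node is in the conditioning set.
  P2: open — no interior node is in the conditioning set.
{W} does not satisfy the backdoor criterion.

No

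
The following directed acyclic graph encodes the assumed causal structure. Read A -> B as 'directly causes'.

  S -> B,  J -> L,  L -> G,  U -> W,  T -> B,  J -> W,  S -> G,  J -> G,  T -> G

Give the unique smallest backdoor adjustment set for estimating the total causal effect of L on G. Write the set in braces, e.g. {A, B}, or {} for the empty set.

Variables eligible for adjustment (non-descendants of L, excluding L and G): {B, J, S, T, U, W}.
Backdoor paths from L to G:
  P1: L <- J -> G
The empty set is not sufficient: P1 (L <- J -> G) has no collider blocking it and no conditioned non-collider, so it is open.
Try {J}:
  P1: blocked at fork node J ∈ conditioning set.
{J} contains no descendant of L and blocks every backdoor path.
No other singleton works — e.g. {T} leaves P1 open — so {J} is the unique smallest valid adjustment set.

{J}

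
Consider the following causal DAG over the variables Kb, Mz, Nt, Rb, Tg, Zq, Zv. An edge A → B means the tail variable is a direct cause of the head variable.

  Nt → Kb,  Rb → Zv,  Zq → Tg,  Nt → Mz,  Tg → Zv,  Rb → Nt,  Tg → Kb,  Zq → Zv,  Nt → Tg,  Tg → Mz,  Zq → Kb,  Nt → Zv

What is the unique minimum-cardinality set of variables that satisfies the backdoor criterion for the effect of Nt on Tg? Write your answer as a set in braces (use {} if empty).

Variables eligible for adjustment (non-descendants of Nt, excluding Nt and Tg): {Rb, Zq}.
Backdoor paths from Nt to Tg:
  P1: Nt <- Rb -> Zv <- Zq -> Tg
  P2: Nt <- Rb -> Zv <- Zq -> Kb <- Tg
  P3: Nt <- Rb -> Zv <- Tg
Each backdoor path contains an unconditioned collider, so every path is already blocked with the empty conditioning set:
  P1: blocked at collider Zv (neither it nor any descendant is in the conditioning set).
  P2: blocked at collider Zv (neither it nor any descendant is in the conditioning set).
  P3: blocked at collider Zv (neither it nor any descendant is in the conditioning set).
The empty set is therefore the unique smallest valid set.

{}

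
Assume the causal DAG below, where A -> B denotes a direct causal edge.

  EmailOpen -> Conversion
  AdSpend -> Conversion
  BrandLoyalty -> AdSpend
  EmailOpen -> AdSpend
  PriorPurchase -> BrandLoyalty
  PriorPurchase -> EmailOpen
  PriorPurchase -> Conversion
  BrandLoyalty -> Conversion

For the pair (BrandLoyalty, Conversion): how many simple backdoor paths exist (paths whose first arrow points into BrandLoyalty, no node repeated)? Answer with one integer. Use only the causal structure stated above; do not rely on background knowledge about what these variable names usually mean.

3

A backdoor path from BrandLoyalty to Conversion is any simple undirected path whose first edge points into BrandLoyalty (i.e. leaves BrandLoyalty via a parent).
Parents of BrandLoyalty: {PriorPurchase}.
Enumerating:
  P1: BrandLoyalty <- PriorPurchase -> EmailOpen -> AdSpend -> Conversion
  P2: BrandLoyalty <- PriorPurchase -> EmailOpen -> Conversion
  P3: BrandLoyalty <- PriorPurchase -> Conversion
That exhausts the simple backdoor paths. Count: 3.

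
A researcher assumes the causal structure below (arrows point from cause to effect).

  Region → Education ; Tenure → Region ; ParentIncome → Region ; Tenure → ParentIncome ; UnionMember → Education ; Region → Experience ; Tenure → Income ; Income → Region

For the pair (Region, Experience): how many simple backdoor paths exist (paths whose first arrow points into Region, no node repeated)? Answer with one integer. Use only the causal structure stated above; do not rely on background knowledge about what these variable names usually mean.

A backdoor path from Region to Experience is any simple undirected path whose first edge points into Region (i.e. leaves Region via a parent).
Parents of Region: {Income, ParentIncome, Tenure}.
No simple path from any parent of Region reaches Experience without revisiting Region, so there are no backdoor paths.

0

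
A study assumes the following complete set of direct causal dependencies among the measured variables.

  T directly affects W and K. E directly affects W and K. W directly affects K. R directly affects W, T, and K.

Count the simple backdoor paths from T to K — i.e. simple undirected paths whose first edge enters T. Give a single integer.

3

A backdoor path from T to K is any simple undirected path whose first edge points into T (i.e. leaves T via a parent).
Parents of T: {R}.
Enumerating:
  P1: T <- R -> W <- E -> K
  P2: T <- R -> W -> K
  P3: T <- R -> K
That exhausts the simple backdoor paths. Count: 3.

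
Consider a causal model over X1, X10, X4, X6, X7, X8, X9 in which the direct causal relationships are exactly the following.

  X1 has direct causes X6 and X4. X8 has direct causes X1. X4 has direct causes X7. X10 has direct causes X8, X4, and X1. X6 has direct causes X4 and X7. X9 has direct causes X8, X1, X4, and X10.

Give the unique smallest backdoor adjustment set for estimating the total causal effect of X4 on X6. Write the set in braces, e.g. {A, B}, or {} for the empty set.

Variables eligible for adjustment (non-descendants of X4, excluding X4 and X6): {X7}.
Backdoor paths from X4 to X6:
  P1: X4 <- X7 -> X6
The empty set is not sufficient: P1 (X4 <- X7 -> X6) has no collider blocking it and no conditioned non-collider, so it is open.
Try {X7}:
  P1: blocked at fork node X7 ∈ conditioning set.
{X7} contains no descendant of X4 and blocks every backdoor path.
{X7} is the unique smallest valid adjustment set.

{X7}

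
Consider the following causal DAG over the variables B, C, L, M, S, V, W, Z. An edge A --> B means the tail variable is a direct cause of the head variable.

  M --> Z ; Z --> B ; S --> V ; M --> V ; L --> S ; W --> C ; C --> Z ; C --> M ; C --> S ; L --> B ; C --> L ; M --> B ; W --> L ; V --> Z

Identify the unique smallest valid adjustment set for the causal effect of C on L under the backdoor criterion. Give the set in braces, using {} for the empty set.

Variables eligible for adjustment (non-descendants of C, excluding C and L): {W}.
Backdoor paths from C to L:
  P1: C <- W -> L
The empty set is not sufficient: P1 (C <- W -> L) has no collider blocking it and no conditioned non-collider, so it is open.
Try {W}:
  P1: blocked at fork node W ∈ conditioning set.
{W} contains no descendant of C and blocks every backdoor path.
{W} is the unique smallest valid adjustment set.

{W}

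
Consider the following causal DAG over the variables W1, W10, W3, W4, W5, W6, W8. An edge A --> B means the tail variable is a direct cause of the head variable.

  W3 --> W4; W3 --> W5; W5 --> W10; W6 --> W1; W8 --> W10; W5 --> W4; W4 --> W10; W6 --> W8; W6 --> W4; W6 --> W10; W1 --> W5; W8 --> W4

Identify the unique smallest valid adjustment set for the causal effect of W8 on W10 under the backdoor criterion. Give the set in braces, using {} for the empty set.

{W6}

Variables eligible for adjustment (non-descendants of W8, excluding W8 and W10): {W1, W3, W5, W6}.
Backdoor paths from W8 to W10:
  P1: W8 <- W6 -> W1 -> W5 <- W3 -> W4 -> W10
  P2: W8 <- W6 -> W1 -> W5 -> W4 -> W10
  P3: W8 <- W6 -> W1 -> W5 -> W10
  P4: W8 <- W6 -> W4 <- W3 -> W5 -> W10
  P5: W8 <- W6 -> W4 <- W5 -> W10
  P6: W8 <- W6 -> W4 -> W10
  P7: W8 <- W6 -> W10
The empty set is not sufficient: P2 (W8 <- W6 -> W1 -> W5 -> W4 -> W10) has no collider blocking it and no conditioned non-collider, so it is open.
Try {W6}:
  P1: blocked at fork node W6 ∈ conditioning set.
  P2: blocked at fork node W6 ∈ conditioning set.
  P3: blocked at fork node W6 ∈ conditioning set.
  P4: blocked at fork node W6 ∈ conditioning set.
  P5: blocked at fork node W6 ∈ conditioning set.
  P6: blocked at fork node W6 ∈ conditioning set.
  P7: blocked at fork node W6 ∈ conditioning set.
{W6} contains no descendant of W8 and blocks every backdoor path.
No other singleton works — e.g. {W3} leaves P2 open — so {W6} is the unique smallest valid adjustment set.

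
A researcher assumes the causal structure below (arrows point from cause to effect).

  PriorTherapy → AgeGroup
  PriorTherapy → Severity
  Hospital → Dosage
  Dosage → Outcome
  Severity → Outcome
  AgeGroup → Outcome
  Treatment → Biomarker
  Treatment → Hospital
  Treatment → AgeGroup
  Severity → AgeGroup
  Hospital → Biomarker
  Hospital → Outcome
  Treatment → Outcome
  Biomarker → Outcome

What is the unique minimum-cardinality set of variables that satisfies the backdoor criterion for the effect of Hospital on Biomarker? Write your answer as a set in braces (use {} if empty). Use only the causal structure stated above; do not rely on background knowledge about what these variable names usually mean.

{Treatment}

Variables eligible for adjustment (non-descendants of Hospital, excluding Hospital and Biomarker): {AgeGroup, PriorTherapy, Severity, Treatment}.
Backdoor paths from Hospital to Biomarker:
  P1: Hospital <- Treatment -> AgeGroup <- PriorTherapy -> Severity -> Outcome <- Biomarker
  P2: Hospital <- Treatment -> AgeGroup <- Severity -> Outcome <- Biomarker
  P3: Hospital <- Treatment -> AgeGroup -> Outcome <- Biomarker
  P4: Hospital <- Treatment -> Biomarker
  P5: Hospital <- Treatment -> Outcome <- Biomarker
The empty set is not sufficient: P4 (Hospital <- Treatment -> Biomarker) has no collider blocking it and no conditioned non-collider, so it is open.
Try {Treatment}:
  P1: blocked at fork node Treatment ∈ conditioning set.
  P2: blocked at fork node Treatment ∈ conditioning set.
  P3: blocked at fork node Treatment ∈ conditioning set.
  P4: blocked at fork node Treatment ∈ conditioning set.
  P5: blocked at fork node Treatment ∈ conditioning set.
{Treatment} contains no descendant of Hospital and blocks every backdoor path.
No other singleton works — e.g. {PriorTherapy} leaves P4 open — so {Treatment} is the unique smallest valid adjustment set.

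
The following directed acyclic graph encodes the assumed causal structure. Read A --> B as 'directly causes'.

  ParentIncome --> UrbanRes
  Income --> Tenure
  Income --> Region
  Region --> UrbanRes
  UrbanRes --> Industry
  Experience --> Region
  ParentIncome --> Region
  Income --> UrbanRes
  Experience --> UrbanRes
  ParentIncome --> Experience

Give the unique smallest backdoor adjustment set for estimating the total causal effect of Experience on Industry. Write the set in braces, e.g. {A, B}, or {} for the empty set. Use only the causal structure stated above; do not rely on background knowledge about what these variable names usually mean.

{ParentIncome}

Variables eligible for adjustment (non-descendants of Experience, excluding Experience and Industry): {Income, ParentIncome, Tenure}.
Backdoor paths from Experience to Industry:
  P1: Experience <- ParentIncome -> Region <- Income -> UrbanRes -> Industry
  P2: Experience <- ParentIncome -> Region -> UrbanRes -> Industry
  P3: Experience <- ParentIncome -> UrbanRes -> Industry
The empty set is not sufficient: P2 (Experience <- ParentIncome -> Region -> UrbanRes -> Industry) has no collider blocking it and no conditioned non-collider, so it is open.
Try {ParentIncome}:
  P1: blocked at fork node ParentIncome ∈ conditioning set.
  P2: blocked at fork node ParentIncome ∈ conditioning set.
  P3: blocked at fork node ParentIncome ∈ conditioning set.
{ParentIncome} contains no descendant of Experience and blocks every backdoor path.
No other singleton works — e.g. {Income} leaves P2 open — so {ParentIncome} is the unique smallest valid adjustment set.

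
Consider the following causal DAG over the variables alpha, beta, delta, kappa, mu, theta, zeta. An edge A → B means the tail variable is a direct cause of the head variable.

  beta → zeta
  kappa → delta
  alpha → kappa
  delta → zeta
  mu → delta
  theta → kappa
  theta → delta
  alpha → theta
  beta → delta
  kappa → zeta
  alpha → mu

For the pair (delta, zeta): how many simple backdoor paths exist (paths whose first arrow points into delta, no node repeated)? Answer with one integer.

6

A backdoor path from delta to zeta is any simple undirected path whose first edge points into delta (i.e. leaves delta via a parent).
Parents of delta: {beta, kappa, mu, theta}.
Enumerating:
  P1: delta <- beta -> zeta
  P2: delta <- theta <- alpha -> kappa -> zeta
  P3: delta <- theta -> kappa -> zeta
  P4: delta <- mu <- alpha -> theta -> kappa -> zeta
  P5: delta <- mu <- alpha -> kappa -> zeta
  P6: delta <- kappa -> zeta
That exhausts the simple backdoor paths. Count: 6.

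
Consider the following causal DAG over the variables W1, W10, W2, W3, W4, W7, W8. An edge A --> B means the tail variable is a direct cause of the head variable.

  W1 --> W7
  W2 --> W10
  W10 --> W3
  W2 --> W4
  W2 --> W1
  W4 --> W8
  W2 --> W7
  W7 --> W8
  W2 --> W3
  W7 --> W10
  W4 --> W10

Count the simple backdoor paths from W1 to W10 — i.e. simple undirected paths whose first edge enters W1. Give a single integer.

6

A backdoor path from W1 to W10 is any simple undirected path whose first edge points into W1 (i.e. leaves W1 via a parent).
Parents of W1: {W2}.
Enumerating:
  P1: W1 <- W2 -> W4 -> W10
  P2: W1 <- W2 -> W4 -> W8 <- W7 -> W10
  P3: W1 <- W2 -> W7 -> W10
  P4: W1 <- W2 -> W7 -> W8 <- W4 -> W10
  P5: W1 <- W2 -> W10
  P6: W1 <- W2 -> W3 <- W10
That exhausts the simple backdoor paths. Count: 6.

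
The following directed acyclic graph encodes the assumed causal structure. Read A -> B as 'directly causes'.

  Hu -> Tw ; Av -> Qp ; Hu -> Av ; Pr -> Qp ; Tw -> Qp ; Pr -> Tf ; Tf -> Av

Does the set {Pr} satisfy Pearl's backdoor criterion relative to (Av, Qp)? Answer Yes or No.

No

Backdoor paths from Av to Qp (paths whose first edge points into Av):
  P1: Av <- Tf <- Pr -> Qp
  P2: Av <- Hu -> Tw -> Qp
Condition 1 (no descendant of Av in the set): holds — descendants of Av are {Qp}; none are in {Pr}.
Condition 2 (every backdoor path blocked by {Pr}):
  P1: blocked at fork node Pr ∈ conditioning set.
  P2: open — no interior node is in the conditioning set.
{Pr} does not satisfy the backdoor criterion.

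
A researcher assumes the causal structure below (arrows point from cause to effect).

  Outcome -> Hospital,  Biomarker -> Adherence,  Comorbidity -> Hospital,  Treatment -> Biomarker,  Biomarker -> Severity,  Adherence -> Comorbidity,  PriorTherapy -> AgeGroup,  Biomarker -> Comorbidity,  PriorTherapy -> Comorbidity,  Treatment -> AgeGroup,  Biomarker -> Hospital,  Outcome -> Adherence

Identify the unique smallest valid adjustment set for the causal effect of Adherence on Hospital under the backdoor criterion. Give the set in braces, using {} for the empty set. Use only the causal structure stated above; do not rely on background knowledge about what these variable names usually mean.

Variables eligible for adjustment (non-descendants of Adherence, excluding Adherence and Hospital): {AgeGroup, Biomarker, Outcome, PriorTherapy, Severity, Treatment}.
Backdoor paths from Adherence to Hospital:
  P1: Adherence <- Outcome -> Hospital
  P2: Adherence <- Biomarker <- Treatment -> AgeGroup <- PriorTherapy -> Comorbidity -> Hospital
  P3: Adherence <- Biomarker -> Comorbidity -> Hospital
  P4: Adherence <- Biomarker -> Hospital
The empty set is not sufficient: P1 (Adherence <- Outcome -> Hospital) has no collider blocking it and no conditioned non-collider, so it is open.
Try {Biomarker, Outcome}:
  P1: blocked at fork node Outcome ∈ conditioning set.
  P2: blocked at chain node Biomarker ∈ conditioning set.
  P3: blocked at fork node Biomarker ∈ conditioning set.
  P4: blocked at fork node Biomarker ∈ conditioning set.
{Biomarker, Outcome} contains no descendant of Adherence and blocks every backdoor path.
Every element of {Biomarker, Outcome} is needed (dropping Biomarker leaves P3 open; dropping Outcome leaves P1 open), so no proper subset is valid.
Among all size-2 subsets of the eligible variables, only {Biomarker, Outcome} blocks every backdoor path, so it is the unique smallest valid adjustment set.

{Biomarker, Outcome}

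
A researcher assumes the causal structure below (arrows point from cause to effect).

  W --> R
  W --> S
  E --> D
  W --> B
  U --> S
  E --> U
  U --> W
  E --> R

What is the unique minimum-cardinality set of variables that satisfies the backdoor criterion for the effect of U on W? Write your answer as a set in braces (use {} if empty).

{}

Variables eligible for adjustment (non-descendants of U, excluding U and W): {D, E}.
Backdoor paths from U to W:
  P1: U <- E -> R <- W
Each backdoor path contains an unconditioned collider, so every path is already blocked with the empty conditioning set:
  P1: blocked at collider R (neither it nor any descendant is in the conditioning set).
The empty set is therefore the unique smallest valid set.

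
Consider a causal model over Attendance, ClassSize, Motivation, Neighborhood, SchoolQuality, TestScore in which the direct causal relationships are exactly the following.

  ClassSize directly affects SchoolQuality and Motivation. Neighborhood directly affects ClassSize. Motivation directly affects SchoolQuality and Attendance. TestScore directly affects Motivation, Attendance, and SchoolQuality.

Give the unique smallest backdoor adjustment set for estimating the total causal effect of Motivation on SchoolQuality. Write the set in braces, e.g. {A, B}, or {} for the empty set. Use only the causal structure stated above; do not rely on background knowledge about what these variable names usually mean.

Variables eligible for adjustment (non-descendants of Motivation, excluding Motivation and SchoolQuality): {ClassSize, Neighborhood, TestScore}.
Backdoor paths from Motivation to SchoolQuality:
  P1: Motivation <- TestScore -> SchoolQuality
  P2: Motivation <- ClassSize -> SchoolQuality
The empty set is not sufficient: P1 (Motivation <- TestScore -> SchoolQuality) has no collider blocking it and no conditioned non-collider, so it is open.
Try {ClassSize, TestScore}:
  P1: blocked at fork node TestScore ∈ conditioning set.
  P2: blocked at fork node ClassSize ∈ conditioning set.
{ClassSize, TestScore} contains no descendant of Motivation and blocks every backdoor path.
Every element of {ClassSize, TestScore} is needed (dropping ClassSize leaves P2 open; dropping TestScore leaves P1 open), so no proper subset is valid.
Among all size-2 subsets of the eligible variables, only {ClassSize, TestScore} blocks every backdoor path, so it is the unique smallest valid adjustment set.

{ClassSize, TestScore}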